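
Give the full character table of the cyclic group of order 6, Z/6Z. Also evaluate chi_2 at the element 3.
Character table of Z/6Z (irreps indexed chi_0,...,chi_5 with chi_k(m) = zeta_6^(k*m), zeta_6 = exp(2*pi*i/6)):
  irrep \ class  {0} (size 1)  {1} (size 1)    {2} (size 1)    {3} (size 1)  {4} (size 1)    {5} (size 1)  
  chi_0          1             1               1               1             1               1             
  chi_1          1             exp(I*pi/3)     exp(2*I*pi/3)   -1            exp(-2*I*pi/3)  exp(-I*pi/3)  
  chi_2          1             exp(2*I*pi/3)   exp(-2*I*pi/3)  1             exp(2*I*pi/3)   exp(-2*I*pi/3)
  chi_3          1             -1              1               -1            1               -1            
  chi_4          1             exp(-2*I*pi/3)  exp(2*I*pi/3)   1             exp(-2*I*pi/3)  exp(2*I*pi/3) 
  chi_5          1             exp(-I*pi/3)    exp(-2*I*pi/3)  -1            exp(2*I*pi/3)   exp(I*pi/3)   

Spot check: chi_2(3) = zeta_6^(2*3) = zeta_6^6 = 1.

Explanation: Z/6Z is abelian, so all 6 irreducible complex representations are 1-dimensional. They are given by chi_k(m) = zeta_6^(k*m) for k = 0,...,5. Row orthogonality: sum_m chi_k(m) conj(chi_l(m)) = 6 * [k = l].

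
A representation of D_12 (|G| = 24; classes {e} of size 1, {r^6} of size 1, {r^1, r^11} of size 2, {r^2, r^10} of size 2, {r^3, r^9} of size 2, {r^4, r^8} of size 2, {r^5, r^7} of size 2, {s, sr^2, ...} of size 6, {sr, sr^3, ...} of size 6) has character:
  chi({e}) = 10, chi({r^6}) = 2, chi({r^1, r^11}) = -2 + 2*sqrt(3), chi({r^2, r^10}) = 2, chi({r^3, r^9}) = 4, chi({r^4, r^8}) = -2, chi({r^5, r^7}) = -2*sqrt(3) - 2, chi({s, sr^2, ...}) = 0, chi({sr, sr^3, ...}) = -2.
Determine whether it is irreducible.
Not irreducible (reducible): <chi, chi> = 10 > 1.

Reasoning: <chi, chi> = (1/|G|) sum_C |C| * |chi(C)|^2 = (1/24)[1*|10|^2 + 1*|2|^2 + 2*|-2 + 2*sqrt(3)|^2 + 2*|2|^2 + 2*|4|^2 + 2*|-2|^2 + 2*|-2*sqrt(3) - 2|^2 + 6*|0|^2 + 6*|-2|^2]
  = (1/24)[(100) + (4) + (32 - 16*sqrt(3)) + (8) + (32) + (8) + (16*sqrt(3) + 32) + (0) + (24)] = 240/24 = 10.
A character is irreducible iff <chi, chi> = 1, so this representation is reducible.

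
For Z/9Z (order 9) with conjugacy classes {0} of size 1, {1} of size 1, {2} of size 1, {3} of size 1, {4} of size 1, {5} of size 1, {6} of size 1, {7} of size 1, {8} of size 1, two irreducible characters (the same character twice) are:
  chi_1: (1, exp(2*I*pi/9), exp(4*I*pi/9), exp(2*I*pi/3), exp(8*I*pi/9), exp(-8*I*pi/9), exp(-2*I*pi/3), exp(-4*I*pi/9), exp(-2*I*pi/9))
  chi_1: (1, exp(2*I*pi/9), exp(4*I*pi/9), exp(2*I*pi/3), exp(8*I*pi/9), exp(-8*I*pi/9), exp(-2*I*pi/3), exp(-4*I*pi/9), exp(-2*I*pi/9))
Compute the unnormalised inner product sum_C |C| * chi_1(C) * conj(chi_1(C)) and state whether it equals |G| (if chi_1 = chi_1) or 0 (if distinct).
Sum = 9 = |G| = 9; so <chi_1, chi_1> = 1 (norm-1 confirms irreducibility).

Justification: Compute term by term over conjugacy classes (|C| * chi_1(C) * conj(chi_1(C))):
  1*(1)*conj(1) + 1*(exp(2*I*pi/9))*conj(exp(2*I*pi/9)) + 1*(exp(4*I*pi/9))*conj(exp(4*I*pi/9)) + 1*(exp(2*I*pi/3))*conj(exp(2*I*pi/3)) + 1*(exp(8*I*pi/9))*conj(exp(8*I*pi/9)) + 1*(exp(-8*I*pi/9))*conj(exp(-8*I*pi/9)) + 1*(exp(-2*I*pi/3))*conj(exp(-2*I*pi/3)) + 1*(exp(-4*I*pi/9))*conj(exp(-4*I*pi/9)) + 1*(exp(-2*I*pi/9))*conj(exp(-2*I*pi/9))
  = (1) + (1) + (1) + (1) + (1) + (1) + (1) + (1) + (1)
  = 9.
(Exp terms are combined using exp(i*s)*conj(exp(i*t)) = exp(i*(s-t)), and sums of them are collapsed using the identity that for every m > 1 the m distinct m-th roots of unity sum to 0, e.g. 1 + exp(2*I*pi/3) + exp(-2*I*pi/3) = 0.)
Dividing by |G| = 9 gives 9/9 = 1, matching the row-orthogonality relation <chi_1, chi_1> = [chi_1 = chi_1].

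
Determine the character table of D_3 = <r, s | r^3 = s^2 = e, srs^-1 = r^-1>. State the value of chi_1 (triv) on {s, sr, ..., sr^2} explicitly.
Conjugacy classes: {e} of size 1, {r^1, r^2} of size 2, {s, sr, ..., sr^2} of size 3.
Character table:
  irrep \ class              {e} (size 1)  {r^1, r^2} (size 2)  {s, sr, ..., sr^2} (size 3)
  chi_1 (triv)               1             1                    1                          
  chi_2 (sign: r->1, s->-1)  1             1                    -1                         
  chi_3 (2d, j=1)            2             -1                   0                          

Spot check: chi_1 (triv) on {s, sr, ..., sr^2} = 1.

Reasoning: D_3 has order 2*3 = 6 with 3 conjugacy classes, hence 3 irreducibles. Sum of squared dims 1 + 1 + 4 = 6 = |G|. Linear characters come from the abelianisation; the 2-dimensional irreps have character r^k -> 2*cos(2*pi*j*k/3), reflections -> 0.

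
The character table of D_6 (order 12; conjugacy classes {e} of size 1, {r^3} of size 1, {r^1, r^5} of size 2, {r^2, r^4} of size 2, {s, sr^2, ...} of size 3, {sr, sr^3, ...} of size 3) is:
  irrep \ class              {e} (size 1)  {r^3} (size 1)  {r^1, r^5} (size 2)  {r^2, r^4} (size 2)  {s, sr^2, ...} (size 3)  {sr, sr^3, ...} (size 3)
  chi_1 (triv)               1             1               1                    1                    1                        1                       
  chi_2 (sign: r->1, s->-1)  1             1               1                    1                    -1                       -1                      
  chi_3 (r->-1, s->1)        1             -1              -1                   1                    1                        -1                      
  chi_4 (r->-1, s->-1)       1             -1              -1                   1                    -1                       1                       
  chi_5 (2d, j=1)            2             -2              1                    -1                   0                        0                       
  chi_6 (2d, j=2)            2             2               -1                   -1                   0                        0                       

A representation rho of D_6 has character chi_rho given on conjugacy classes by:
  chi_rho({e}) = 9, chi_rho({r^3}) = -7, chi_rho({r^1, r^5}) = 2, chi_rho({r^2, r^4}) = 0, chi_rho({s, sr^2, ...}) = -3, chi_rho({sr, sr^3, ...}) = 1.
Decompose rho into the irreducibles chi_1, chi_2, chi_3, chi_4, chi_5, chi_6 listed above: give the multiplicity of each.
Multiplicities: chi_1: 0, chi_2: 1, chi_3: 0, chi_4: 2, chi_5: 3, chi_6: 0.

Why: Use <chi_rho, chi> = (1/|G|) sum_C |C| * chi_rho(C) * conj(chi(C)) with |G| = 12 for each irreducible chi in the table:
  <chi_rho, chi_1> = (1/12)[1*(9)*conj(1) + 1*(-7)*conj(1) + 2*(2)*conj(1) + 2*(0)*conj(1) + 3*(-3)*conj(1) + 3*(1)*conj(1)]
      = (1/12)[(9) + (-7) + (4) + (0) + (-9) + (3)] = 0/12 = 0
  <chi_rho, chi_2> = (1/12)[1*(9)*conj(1) + 1*(-7)*conj(1) + 2*(2)*conj(1) + 2*(0)*conj(1) + 3*(-3)*conj(-1) + 3*(1)*conj(-1)]
      = (1/12)[(9) + (-7) + (4) + (0) + (9) + (-3)] = 12/12 = 1
  <chi_rho, chi_3> = (1/12)[1*(9)*conj(1) + 1*(-7)*conj(-1) + 2*(2)*conj(-1) + 2*(0)*conj(1) + 3*(-3)*conj(1) + 3*(1)*conj(-1)]
      = (1/12)[(9) + (7) + (-4) + (0) + (-9) + (-3)] = 0/12 = 0
  <chi_rho, chi_4> = (1/12)[1*(9)*conj(1) + 1*(-7)*conj(-1) + 2*(2)*conj(-1) + 2*(0)*conj(1) + 3*(-3)*conj(-1) + 3*(1)*conj(1)]
      = (1/12)[(9) + (7) + (-4) + (0) + (9) + (3)] = 24/12 = 2
  <chi_rho, chi_5> = (1/12)[1*(9)*conj(2) + 1*(-7)*conj(-2) + 2*(2)*conj(1) + 2*(0)*conj(-1) + 3*(-3)*conj(0) + 3*(1)*conj(0)]
      = (1/12)[(18) + (14) + (4) + (0) + (0) + (0)] = 36/12 = 3
  <chi_rho, chi_6> = (1/12)[1*(9)*conj(2) + 1*(-7)*conj(2) + 2*(2)*conj(-1) + 2*(0)*conj(-1) + 3*(-3)*conj(0) + 3*(1)*conj(0)]
      = (1/12)[(18) + (-14) + (-4) + (0) + (0) + (0)] = 0/12 = 0
Dimension check: dim(rho) = sum (mult * dim) = 0*1 + 1*1 + 0*1 + 2*1 + 3*2 + 0*2 = 9 = chi_rho(e) = 9.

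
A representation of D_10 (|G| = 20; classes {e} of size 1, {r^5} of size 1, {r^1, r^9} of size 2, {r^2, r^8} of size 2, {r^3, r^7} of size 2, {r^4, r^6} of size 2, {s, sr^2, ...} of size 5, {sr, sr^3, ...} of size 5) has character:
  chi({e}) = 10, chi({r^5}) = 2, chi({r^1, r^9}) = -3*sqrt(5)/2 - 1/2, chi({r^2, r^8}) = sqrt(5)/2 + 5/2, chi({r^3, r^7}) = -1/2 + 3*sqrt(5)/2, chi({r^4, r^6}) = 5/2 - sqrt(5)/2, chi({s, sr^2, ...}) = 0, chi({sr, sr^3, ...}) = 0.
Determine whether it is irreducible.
Not irreducible (reducible): <chi, chi> = 9 > 1.

Why: <chi, chi> = (1/|G|) sum_C |C| * |chi(C)|^2 = (1/20)[1*|10|^2 + 1*|2|^2 + 2*|-3*sqrt(5)/2 - 1/2|^2 + 2*|sqrt(5)/2 + 5/2|^2 + 2*|-1/2 + 3*sqrt(5)/2|^2 + 2*|5/2 - sqrt(5)/2|^2 + 5*|0|^2 + 5*|0|^2]
  = (1/20)[(100) + (4) + (3*sqrt(5) + 23) + (5*sqrt(5) + 15) + (23 - 3*sqrt(5)) + (15 - 5*sqrt(5)) + (0) + (0)] = 180/20 = 9.
A character is irreducible iff <chi, chi> = 1, so this representation is reducible.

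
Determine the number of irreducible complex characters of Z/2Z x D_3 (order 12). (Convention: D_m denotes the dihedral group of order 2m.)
6

The number of irreducible complex representations of a finite group equals its number of conjugacy classes. For a direct product, #classes(G x H) = #classes(G) * #classes(H). Z/2Z has 2 classes (abelian), D_3 has 3 classes, so 2 * 3 = 6, so Z/2Z x D_3 (order 12) has exactly 6 irreducible complex representations.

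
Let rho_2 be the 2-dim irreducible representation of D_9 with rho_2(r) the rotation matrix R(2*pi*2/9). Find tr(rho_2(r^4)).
chi_{rho_2}(r^4) = 2*cos(2*pi*2*4/9) = 2*cos(2*pi/9)

Justification: rho_2(r^4) is rotation by angle 2*pi*2*4/9, whose trace is 2*cos(2*pi*2*4/9) = 2*cos(2*pi/9).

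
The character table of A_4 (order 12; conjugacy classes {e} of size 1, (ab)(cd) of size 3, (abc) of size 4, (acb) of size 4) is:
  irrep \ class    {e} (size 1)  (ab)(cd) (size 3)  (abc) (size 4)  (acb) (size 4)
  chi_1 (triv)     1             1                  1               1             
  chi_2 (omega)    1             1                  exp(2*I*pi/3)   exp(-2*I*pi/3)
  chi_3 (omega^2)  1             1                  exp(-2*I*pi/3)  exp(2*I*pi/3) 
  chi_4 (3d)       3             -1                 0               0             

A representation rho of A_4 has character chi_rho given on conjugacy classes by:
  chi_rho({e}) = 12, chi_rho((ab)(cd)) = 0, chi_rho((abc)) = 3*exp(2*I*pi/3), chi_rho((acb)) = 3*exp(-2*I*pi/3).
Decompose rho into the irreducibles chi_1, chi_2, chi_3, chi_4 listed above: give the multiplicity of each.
Multiplicities: chi_1: 0, chi_2: 3, chi_3: 0, chi_4: 3.

Derivation: Use <chi_rho, chi> = (1/|G|) sum_C |C| * chi_rho(C) * conj(chi(C)) with |G| = 12 for each irreducible chi in the table:
  <chi_rho, chi_1> = (1/12)[1*(12)*conj(1) + 3*(0)*conj(1) + 4*(3*exp(2*I*pi/3))*conj(1) + 4*(3*exp(-2*I*pi/3))*conj(1)]
      = (1/12)[(12) + (0) + (12*exp(2*I*pi/3)) + (12*exp(-2*I*pi/3))] = 0/12 = 0
  <chi_rho, chi_2> = (1/12)[1*(12)*conj(1) + 3*(0)*conj(1) + 4*(3*exp(2*I*pi/3))*conj(exp(2*I*pi/3)) + 4*(3*exp(-2*I*pi/3))*conj(exp(-2*I*pi/3))]
      = (1/12)[(12) + (0) + (12) + (12)] = 36/12 = 3
  <chi_rho, chi_3> = (1/12)[1*(12)*conj(1) + 3*(0)*conj(1) + 4*(3*exp(2*I*pi/3))*conj(exp(-2*I*pi/3)) + 4*(3*exp(-2*I*pi/3))*conj(exp(2*I*pi/3))]
      = (1/12)[(12) + (0) + (12*exp(-2*I*pi/3)) + (12*exp(2*I*pi/3))] = 0/12 = 0
  <chi_rho, chi_4> = (1/12)[1*(12)*conj(3) + 3*(0)*conj(-1) + 4*(3*exp(2*I*pi/3))*conj(0) + 4*(3*exp(-2*I*pi/3))*conj(0)]
      = (1/12)[(36) + (0) + (0) + (0)] = 36/12 = 3
(Exp terms are combined using exp(i*s)*conj(exp(i*t)) = exp(i*(s-t)), and sums of them are collapsed using the identity that for every m > 1 the m distinct m-th roots of unity sum to 0, e.g. 1 + exp(2*I*pi/3) + exp(-2*I*pi/3) = 0.)
Dimension check: dim(rho) = sum (mult * dim) = 0*1 + 3*1 + 0*1 + 3*3 = 12 = chi_rho(e) = 12.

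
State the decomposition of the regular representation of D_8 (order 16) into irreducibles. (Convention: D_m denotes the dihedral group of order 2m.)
Each irreducible V_i of dimension d_i appears with multiplicity d_i, i.e. rho_reg = (direct sum over all irreducibles V_i) d_i V_i. The irreducible dimensions for D_8 are 1, 1, 1, 1, 2, 2, 2: 4 irreducibles of dimension 1, each with multiplicity 1; 3 irreducibles of dimension 2, each with multiplicity 2. Total dimension 4*1*1 + 3*2*2 = 16 = |G|.

Derivation: General theorem: in the regular representation of a finite group G, each irreducible appears with multiplicity equal to its dimension. Check: dim(rho_reg) = sum d_i^2 = 1 + 1 + 1 + 1 + 4 + 4 + 4 = 16 = |G|.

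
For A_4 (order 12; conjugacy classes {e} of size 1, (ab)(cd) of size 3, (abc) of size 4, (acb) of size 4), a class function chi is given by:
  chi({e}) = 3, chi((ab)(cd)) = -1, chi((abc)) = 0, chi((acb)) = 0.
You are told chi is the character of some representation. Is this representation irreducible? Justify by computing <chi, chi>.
Irreducible: <chi, chi> = 1.

Reasoning: <chi, chi> = (1/|G|) sum_C |C| * |chi(C)|^2 = (1/12)[1*|3|^2 + 3*|-1|^2 + 4*|0|^2 + 4*|0|^2]
  = (1/12)[(9) + (3) + (0) + (0)] = 12/12 = 1.
(Exp terms are combined using exp(i*s)*conj(exp(i*t)) = exp(i*(s-t)), and sums of them are collapsed using the identity that for every m > 1 the m distinct m-th roots of unity sum to 0, e.g. 1 + exp(2*I*pi/3) + exp(-2*I*pi/3) = 0.)
A character is irreducible iff <chi, chi> = 1, so this representation is irreducible.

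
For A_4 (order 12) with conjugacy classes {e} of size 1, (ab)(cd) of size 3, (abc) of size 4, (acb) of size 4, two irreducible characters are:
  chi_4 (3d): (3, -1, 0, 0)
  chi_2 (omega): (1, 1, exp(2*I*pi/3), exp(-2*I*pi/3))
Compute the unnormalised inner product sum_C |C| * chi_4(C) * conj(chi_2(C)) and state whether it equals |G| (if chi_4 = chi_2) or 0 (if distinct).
Sum = 0; so <chi_4, chi_2> = 0 (distinct irreducibles are orthogonal).

Argument: Compute term by term over conjugacy classes (|C| * chi_4(C) * conj(chi_2(C))):
  1*(3)*conj(1) + 3*(-1)*conj(1) + 4*(0)*conj(exp(2*I*pi/3)) + 4*(0)*conj(exp(-2*I*pi/3))
  = (3) + (-3) + (0) + (0)
  = 0.
(Exp terms are combined using exp(i*s)*conj(exp(i*t)) = exp(i*(s-t)), and sums of them are collapsed using the identity that for every m > 1 the m distinct m-th roots of unity sum to 0, e.g. 1 + exp(2*I*pi/3) + exp(-2*I*pi/3) = 0.)
Dividing by |G| = 12 gives 0/12 = 0, matching the row-orthogonality relation <chi_4, chi_2> = [chi_4 = chi_2].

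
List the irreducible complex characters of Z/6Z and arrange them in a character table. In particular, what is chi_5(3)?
Character table of Z/6Z (irreps indexed chi_0,...,chi_5 with chi_k(m) = zeta_6^(k*m), zeta_6 = exp(2*pi*i/6)):
  irrep \ class  {0} (size 1)  {1} (size 1)    {2} (size 1)    {3} (size 1)  {4} (size 1)    {5} (size 1)  
  chi_0          1             1               1               1             1               1             
  chi_1          1             exp(I*pi/3)     exp(2*I*pi/3)   -1            exp(-2*I*pi/3)  exp(-I*pi/3)  
  chi_2          1             exp(2*I*pi/3)   exp(-2*I*pi/3)  1             exp(2*I*pi/3)   exp(-2*I*pi/3)
  chi_3          1             -1              1               -1            1               -1            
  chi_4          1             exp(-2*I*pi/3)  exp(2*I*pi/3)   1             exp(-2*I*pi/3)  exp(2*I*pi/3) 
  chi_5          1             exp(-I*pi/3)    exp(-2*I*pi/3)  -1            exp(2*I*pi/3)   exp(I*pi/3)   

Spot check: chi_5(3) = zeta_6^(5*3) = zeta_6^15 = -1.

Reasoning: Z/6Z is abelian, so all 6 irreducible complex representations are 1-dimensional. They are given by chi_k(m) = zeta_6^(k*m) for k = 0,...,5. Row orthogonality: sum_m chi_k(m) conj(chi_l(m)) = 6 * [k = l].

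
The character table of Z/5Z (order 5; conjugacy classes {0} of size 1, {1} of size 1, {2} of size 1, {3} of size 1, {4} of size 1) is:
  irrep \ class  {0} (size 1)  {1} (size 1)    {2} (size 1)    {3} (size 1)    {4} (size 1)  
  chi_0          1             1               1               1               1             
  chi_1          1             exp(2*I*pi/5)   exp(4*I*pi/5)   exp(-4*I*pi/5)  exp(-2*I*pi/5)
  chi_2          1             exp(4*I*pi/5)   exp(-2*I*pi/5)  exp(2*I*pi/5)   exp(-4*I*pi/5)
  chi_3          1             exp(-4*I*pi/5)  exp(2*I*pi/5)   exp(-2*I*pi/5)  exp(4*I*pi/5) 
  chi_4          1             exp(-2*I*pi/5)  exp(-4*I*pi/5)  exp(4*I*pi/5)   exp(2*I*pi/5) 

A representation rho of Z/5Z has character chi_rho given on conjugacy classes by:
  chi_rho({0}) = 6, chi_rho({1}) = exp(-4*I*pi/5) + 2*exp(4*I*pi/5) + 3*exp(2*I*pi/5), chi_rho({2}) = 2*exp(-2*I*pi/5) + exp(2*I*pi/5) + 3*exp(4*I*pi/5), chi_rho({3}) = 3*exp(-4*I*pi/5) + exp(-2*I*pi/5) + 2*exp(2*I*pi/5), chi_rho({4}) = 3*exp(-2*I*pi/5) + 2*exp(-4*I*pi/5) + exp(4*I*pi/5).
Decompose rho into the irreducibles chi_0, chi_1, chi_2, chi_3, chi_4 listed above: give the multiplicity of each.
Multiplicities: chi_0: 0, chi_1: 3, chi_2: 2, chi_3: 1, chi_4: 0.

Working: Use <chi_rho, chi> = (1/|G|) sum_C |C| * chi_rho(C) * conj(chi(C)) with |G| = 5 for each irreducible chi in the table:
  <chi_rho, chi_0> = (1/5)[1*(6)*conj(1) + 1*(exp(-4*I*pi/5) + 2*exp(4*I*pi/5) + 3*exp(2*I*pi/5))*conj(1) + 1*(2*exp(-2*I*pi/5) + exp(2*I*pi/5) + 3*exp(4*I*pi/5))*conj(1) + 1*(3*exp(-4*I*pi/5) + exp(-2*I*pi/5) + 2*exp(2*I*pi/5))*conj(1) + 1*(3*exp(-2*I*pi/5) + 2*exp(-4*I*pi/5) + exp(4*I*pi/5))*conj(1)]
      = (1/5)[(6) + (exp(-4*I*pi/5) + 2*exp(4*I*pi/5) + 3*exp(2*I*pi/5)) + (2*exp(-2*I*pi/5) + exp(2*I*pi/5) + 3*exp(4*I*pi/5)) + (3*exp(-4*I*pi/5) + exp(-2*I*pi/5) + 2*exp(2*I*pi/5)) + (3*exp(-2*I*pi/5) + 2*exp(-4*I*pi/5) + exp(4*I*pi/5))] = 0/5 = 0
  <chi_rho, chi_1> = (1/5)[1*(6)*conj(1) + 1*(exp(-4*I*pi/5) + 2*exp(4*I*pi/5) + 3*exp(2*I*pi/5))*conj(exp(2*I*pi/5)) + 1*(2*exp(-2*I*pi/5) + exp(2*I*pi/5) + 3*exp(4*I*pi/5))*conj(exp(4*I*pi/5)) + 1*(3*exp(-4*I*pi/5) + exp(-2*I*pi/5) + 2*exp(2*I*pi/5))*conj(exp(-4*I*pi/5)) + 1*(3*exp(-2*I*pi/5) + 2*exp(-4*I*pi/5) + exp(4*I*pi/5))*conj(exp(-2*I*pi/5))]
      = (1/5)[(6) + (3 + exp(4*I*pi/5) + 2*exp(2*I*pi/5)) + (3 + exp(-2*I*pi/5) + 2*exp(4*I*pi/5)) + (3 + 2*exp(-4*I*pi/5) + exp(2*I*pi/5)) + (3 + 2*exp(-2*I*pi/5) + exp(-4*I*pi/5))] = 15/5 = 3
  <chi_rho, chi_2> = (1/5)[1*(6)*conj(1) + 1*(exp(-4*I*pi/5) + 2*exp(4*I*pi/5) + 3*exp(2*I*pi/5))*conj(exp(4*I*pi/5)) + 1*(2*exp(-2*I*pi/5) + exp(2*I*pi/5) + 3*exp(4*I*pi/5))*conj(exp(-2*I*pi/5)) + 1*(3*exp(-4*I*pi/5) + exp(-2*I*pi/5) + 2*exp(2*I*pi/5))*conj(exp(2*I*pi/5)) + 1*(3*exp(-2*I*pi/5) + 2*exp(-4*I*pi/5) + exp(4*I*pi/5))*conj(exp(-4*I*pi/5))]
      = (1/5)[(6) + (2 + 3*exp(-2*I*pi/5) + exp(2*I*pi/5)) + (2 + 3*exp(-4*I*pi/5) + exp(4*I*pi/5)) + (2 + exp(-4*I*pi/5) + 3*exp(4*I*pi/5)) + (2 + exp(-2*I*pi/5) + 3*exp(2*I*pi/5))] = 10/5 = 2
  <chi_rho, chi_3> = (1/5)[1*(6)*conj(1) + 1*(exp(-4*I*pi/5) + 2*exp(4*I*pi/5) + 3*exp(2*I*pi/5))*conj(exp(-4*I*pi/5)) + 1*(2*exp(-2*I*pi/5) + exp(2*I*pi/5) + 3*exp(4*I*pi/5))*conj(exp(2*I*pi/5)) + 1*(3*exp(-4*I*pi/5) + exp(-2*I*pi/5) + 2*exp(2*I*pi/5))*conj(exp(-2*I*pi/5)) + 1*(3*exp(-2*I*pi/5) + 2*exp(-4*I*pi/5) + exp(4*I*pi/5))*conj(exp(4*I*pi/5))]
      = (1/5)[(6) + (1 + 2*exp(-2*I*pi/5) + 3*exp(-4*I*pi/5)) + (1 + 2*exp(-4*I*pi/5) + 3*exp(2*I*pi/5)) + (1 + 3*exp(-2*I*pi/5) + 2*exp(4*I*pi/5)) + (1 + 3*exp(4*I*pi/5) + 2*exp(2*I*pi/5))] = 5/5 = 1
  <chi_rho, chi_4> = (1/5)[1*(6)*conj(1) + 1*(exp(-4*I*pi/5) + 2*exp(4*I*pi/5) + 3*exp(2*I*pi/5))*conj(exp(-2*I*pi/5)) + 1*(2*exp(-2*I*pi/5) + exp(2*I*pi/5) + 3*exp(4*I*pi/5))*conj(exp(-4*I*pi/5)) + 1*(3*exp(-4*I*pi/5) + exp(-2*I*pi/5) + 2*exp(2*I*pi/5))*conj(exp(4*I*pi/5)) + 1*(3*exp(-2*I*pi/5) + 2*exp(-4*I*pi/5) + exp(4*I*pi/5))*conj(exp(2*I*pi/5))]
      = (1/5)[(6) + (2*exp(-4*I*pi/5) + exp(-2*I*pi/5) + 3*exp(4*I*pi/5)) + (3*exp(-2*I*pi/5) + exp(-4*I*pi/5) + 2*exp(2*I*pi/5)) + (2*exp(-2*I*pi/5) + exp(4*I*pi/5) + 3*exp(2*I*pi/5)) + (3*exp(-4*I*pi/5) + exp(2*I*pi/5) + 2*exp(4*I*pi/5))] = 0/5 = 0
(Exp terms are combined using exp(i*s)*conj(exp(i*t)) = exp(i*(s-t)), and sums of them are collapsed using the identity that for every m > 1 the m distinct m-th roots of unity sum to 0, e.g. 1 + exp(2*I*pi/3) + exp(-2*I*pi/3) = 0.)
Dimension check: dim(rho) = sum (mult * dim) = 0*1 + 3*1 + 2*1 + 1*1 + 0*1 = 6 = chi_rho(e) = 6.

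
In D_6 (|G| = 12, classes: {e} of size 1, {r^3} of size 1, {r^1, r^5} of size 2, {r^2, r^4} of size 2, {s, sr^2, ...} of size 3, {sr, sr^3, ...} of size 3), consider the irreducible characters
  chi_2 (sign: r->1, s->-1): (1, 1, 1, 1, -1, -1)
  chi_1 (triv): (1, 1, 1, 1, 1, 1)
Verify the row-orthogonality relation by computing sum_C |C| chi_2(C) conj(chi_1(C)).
Sum = 0; so <chi_2, chi_1> = 0 (distinct irreducibles are orthogonal).

Working: Compute term by term over conjugacy classes (|C| * chi_2(C) * conj(chi_1(C))):
  1*(1)*conj(1) + 1*(1)*conj(1) + 2*(1)*conj(1) + 2*(1)*conj(1) + 3*(-1)*conj(1) + 3*(-1)*conj(1)
  = (1) + (1) + (2) + (2) + (-3) + (-3)
  = 0.
Dividing by |G| = 12 gives 0/12 = 0, matching the row-orthogonality relation <chi_2, chi_1> = [chi_2 = chi_1].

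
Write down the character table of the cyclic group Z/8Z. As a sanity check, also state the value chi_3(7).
Character table of Z/8Z (irreps indexed chi_0,...,chi_7 with chi_k(m) = zeta_8^(k*m), zeta_8 = exp(2*pi*i/8)):
  irrep \ class  {0} (size 1)  {1} (size 1)    {2} (size 1)  {3} (size 1)    {4} (size 1)  {5} (size 1)    {6} (size 1)  {7} (size 1)  
  chi_0          1             1               1             1               1             1               1             1             
  chi_1          1             exp(I*pi/4)     I             exp(3*I*pi/4)   -1            exp(-3*I*pi/4)  -I            exp(-I*pi/4)  
  chi_2          1             I               -1            -I              1             I               -1            -I            
  chi_3          1             exp(3*I*pi/4)   -I            exp(I*pi/4)     -1            exp(-I*pi/4)    I             exp(-3*I*pi/4)
  chi_4          1             -1              1             -1              1             -1              1             -1            
  chi_5          1             exp(-3*I*pi/4)  I             exp(-I*pi/4)    -1            exp(I*pi/4)     -I            exp(3*I*pi/4) 
  chi_6          1             -I              -1            I               1             -I              -1            I             
  chi_7          1             exp(-I*pi/4)    -I            exp(-3*I*pi/4)  -1            exp(3*I*pi/4)   I             exp(I*pi/4)   

Spot check: chi_3(7) = zeta_8^(3*7) = zeta_8^21 = exp(-3*I*pi/4).

Z/8Z is abelian, so all 8 irreducible complex representations are 1-dimensional. They are given by chi_k(m) = zeta_8^(k*m) for k = 0,...,7. Row orthogonality: sum_m chi_k(m) conj(chi_l(m)) = 8 * [k = l].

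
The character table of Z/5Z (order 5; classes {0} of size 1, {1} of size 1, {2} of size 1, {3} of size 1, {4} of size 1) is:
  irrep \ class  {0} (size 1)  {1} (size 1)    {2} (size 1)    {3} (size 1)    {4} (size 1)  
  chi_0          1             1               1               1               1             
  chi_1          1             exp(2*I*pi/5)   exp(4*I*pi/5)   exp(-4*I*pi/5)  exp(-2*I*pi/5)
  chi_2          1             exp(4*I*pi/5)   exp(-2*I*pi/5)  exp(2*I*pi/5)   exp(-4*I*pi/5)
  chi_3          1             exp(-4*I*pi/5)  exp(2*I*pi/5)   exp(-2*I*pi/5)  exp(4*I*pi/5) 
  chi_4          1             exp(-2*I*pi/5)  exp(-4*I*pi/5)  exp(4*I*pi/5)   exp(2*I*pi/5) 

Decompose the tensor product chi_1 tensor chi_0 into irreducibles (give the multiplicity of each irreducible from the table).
chi_1 tensor chi_0 = chi_1 (all other irreducibles have multiplicity 0).

Argument: The character of a tensor product is the pointwise product (chi_1 * chi_0)(C) = chi_1(C) * chi_0(C):
  {0}: (1)*(1), {1}: (exp(2*I*pi/5))*(1), {2}: (exp(4*I*pi/5))*(1), {3}: (exp(-4*I*pi/5))*(1), {4}: (exp(-2*I*pi/5))*(1)
so (chi_1 * chi_0) takes values
  {0} -> 1, {1} -> exp(2*I*pi/5), {2} -> exp(4*I*pi/5), {3} -> exp(-4*I*pi/5), {4} -> exp(-2*I*pi/5).
Now take the inner product of this character with each irreducible chi from the table, <chi_1*chi_0, chi> = (1/5) sum_C |C| (chi_1*chi_0)(C) conj(chi(C)):
  <chi_1*chi_0, chi_0> = (1/5)[1*(1)*conj(1) + 1*(exp(2*I*pi/5))*conj(1) + 1*(exp(4*I*pi/5))*conj(1) + 1*(exp(-4*I*pi/5))*conj(1) + 1*(exp(-2*I*pi/5))*conj(1)]
      = (1/5)[(1) + (exp(2*I*pi/5)) + (exp(4*I*pi/5)) + (exp(-4*I*pi/5)) + (exp(-2*I*pi/5))] = 0/5 = 0
  <chi_1*chi_0, chi_1> = (1/5)[1*(1)*conj(1) + 1*(exp(2*I*pi/5))*conj(exp(2*I*pi/5)) + 1*(exp(4*I*pi/5))*conj(exp(4*I*pi/5)) + 1*(exp(-4*I*pi/5))*conj(exp(-4*I*pi/5)) + 1*(exp(-2*I*pi/5))*conj(exp(-2*I*pi/5))]
      = (1/5)[(1) + (1) + (1) + (1) + (1)] = 5/5 = 1
  <chi_1*chi_0, chi_2> = (1/5)[1*(1)*conj(1) + 1*(exp(2*I*pi/5))*conj(exp(4*I*pi/5)) + 1*(exp(4*I*pi/5))*conj(exp(-2*I*pi/5)) + 1*(exp(-4*I*pi/5))*conj(exp(2*I*pi/5)) + 1*(exp(-2*I*pi/5))*conj(exp(-4*I*pi/5))]
      = (1/5)[(1) + (exp(-2*I*pi/5)) + (exp(-4*I*pi/5)) + (exp(4*I*pi/5)) + (exp(2*I*pi/5))] = 0/5 = 0
  <chi_1*chi_0, chi_3> = (1/5)[1*(1)*conj(1) + 1*(exp(2*I*pi/5))*conj(exp(-4*I*pi/5)) + 1*(exp(4*I*pi/5))*conj(exp(2*I*pi/5)) + 1*(exp(-4*I*pi/5))*conj(exp(-2*I*pi/5)) + 1*(exp(-2*I*pi/5))*conj(exp(4*I*pi/5))]
      = (1/5)[(1) + (exp(-4*I*pi/5)) + (exp(2*I*pi/5)) + (exp(-2*I*pi/5)) + (exp(4*I*pi/5))] = 0/5 = 0
  <chi_1*chi_0, chi_4> = (1/5)[1*(1)*conj(1) + 1*(exp(2*I*pi/5))*conj(exp(-2*I*pi/5)) + 1*(exp(4*I*pi/5))*conj(exp(-4*I*pi/5)) + 1*(exp(-4*I*pi/5))*conj(exp(4*I*pi/5)) + 1*(exp(-2*I*pi/5))*conj(exp(2*I*pi/5))]
      = (1/5)[(1) + (exp(4*I*pi/5)) + (exp(-2*I*pi/5)) + (exp(2*I*pi/5)) + (exp(-4*I*pi/5))] = 0/5 = 0
(Exp terms are combined using exp(i*s)*conj(exp(i*t)) = exp(i*(s-t)), and sums of them are collapsed using the identity that for every m > 1 the m distinct m-th roots of unity sum to 0, e.g. 1 + exp(2*I*pi/3) + exp(-2*I*pi/3) = 0.)
Hence the multiplicities are chi_1: 1. Dimension check: dim(chi_1)*dim(chi_0) = 1*1 = 1 and sum (mult * dim) = 1*1 = 1.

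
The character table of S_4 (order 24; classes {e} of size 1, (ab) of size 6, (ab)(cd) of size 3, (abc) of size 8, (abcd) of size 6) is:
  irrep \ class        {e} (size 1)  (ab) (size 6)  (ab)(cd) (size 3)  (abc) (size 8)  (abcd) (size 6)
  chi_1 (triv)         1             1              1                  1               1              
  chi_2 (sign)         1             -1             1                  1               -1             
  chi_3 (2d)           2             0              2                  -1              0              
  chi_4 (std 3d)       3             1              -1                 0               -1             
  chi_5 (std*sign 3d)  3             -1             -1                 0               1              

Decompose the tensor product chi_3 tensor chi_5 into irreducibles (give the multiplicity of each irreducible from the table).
chi_3 tensor chi_5 = chi_4 + chi_5 (all other irreducibles have multiplicity 0).

Argument: The character of a tensor product is the pointwise product (chi_3 * chi_5)(C) = chi_3(C) * chi_5(C):
  {e}: (2)*(3), (ab): (0)*(-1), (ab)(cd): (2)*(-1), (abc): (-1)*(0), (abcd): (0)*(1)
so (chi_3 * chi_5) takes values
  {e} -> 6, (ab) -> 0, (ab)(cd) -> -2, (abc) -> 0, (abcd) -> 0.
Now take the inner product of this character with each irreducible chi from the table, <chi_3*chi_5, chi> = (1/24) sum_C |C| (chi_3*chi_5)(C) conj(chi(C)):
  <chi_3*chi_5, chi_1> = (1/24)[1*(6)*conj(1) + 6*(0)*conj(1) + 3*(-2)*conj(1) + 8*(0)*conj(1) + 6*(0)*conj(1)]
      = (1/24)[(6) + (0) + (-6) + (0) + (0)] = 0/24 = 0
  <chi_3*chi_5, chi_2> = (1/24)[1*(6)*conj(1) + 6*(0)*conj(-1) + 3*(-2)*conj(1) + 8*(0)*conj(1) + 6*(0)*conj(-1)]
      = (1/24)[(6) + (0) + (-6) + (0) + (0)] = 0/24 = 0
  <chi_3*chi_5, chi_3> = (1/24)[1*(6)*conj(2) + 6*(0)*conj(0) + 3*(-2)*conj(2) + 8*(0)*conj(-1) + 6*(0)*conj(0)]
      = (1/24)[(12) + (0) + (-12) + (0) + (0)] = 0/24 = 0
  <chi_3*chi_5, chi_4> = (1/24)[1*(6)*conj(3) + 6*(0)*conj(1) + 3*(-2)*conj(-1) + 8*(0)*conj(0) + 6*(0)*conj(-1)]
      = (1/24)[(18) + (0) + (6) + (0) + (0)] = 24/24 = 1
  <chi_3*chi_5, chi_5> = (1/24)[1*(6)*conj(3) + 6*(0)*conj(-1) + 3*(-2)*conj(-1) + 8*(0)*conj(0) + 6*(0)*conj(1)]
      = (1/24)[(18) + (0) + (6) + (0) + (0)] = 24/24 = 1
Hence the multiplicities are chi_4: 1, chi_5: 1. Dimension check: dim(chi_3)*dim(chi_5) = 2*3 = 6 and sum (mult * dim) = 1*3 + 1*3 = 6.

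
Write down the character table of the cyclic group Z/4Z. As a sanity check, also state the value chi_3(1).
Character table of Z/4Z (irreps indexed chi_0,...,chi_3 with chi_k(m) = zeta_4^(k*m), zeta_4 = exp(2*pi*i/4)):
  irrep \ class  {0} (size 1)  {1} (size 1)  {2} (size 1)  {3} (size 1)
  chi_0          1             1             1             1           
  chi_1          1             I             -1            -I          
  chi_2          1             -1            1             -1          
  chi_3          1             -I            -1            I           

Spot check: chi_3(1) = zeta_4^(3*1) = zeta_4^3 = -I.

Justification: Z/4Z is abelian, so all 4 irreducible complex representations are 1-dimensional. They are given by chi_k(m) = zeta_4^(k*m) for k = 0,...,3. Row orthogonality: sum_m chi_k(m) conj(chi_l(m)) = 4 * [k = l].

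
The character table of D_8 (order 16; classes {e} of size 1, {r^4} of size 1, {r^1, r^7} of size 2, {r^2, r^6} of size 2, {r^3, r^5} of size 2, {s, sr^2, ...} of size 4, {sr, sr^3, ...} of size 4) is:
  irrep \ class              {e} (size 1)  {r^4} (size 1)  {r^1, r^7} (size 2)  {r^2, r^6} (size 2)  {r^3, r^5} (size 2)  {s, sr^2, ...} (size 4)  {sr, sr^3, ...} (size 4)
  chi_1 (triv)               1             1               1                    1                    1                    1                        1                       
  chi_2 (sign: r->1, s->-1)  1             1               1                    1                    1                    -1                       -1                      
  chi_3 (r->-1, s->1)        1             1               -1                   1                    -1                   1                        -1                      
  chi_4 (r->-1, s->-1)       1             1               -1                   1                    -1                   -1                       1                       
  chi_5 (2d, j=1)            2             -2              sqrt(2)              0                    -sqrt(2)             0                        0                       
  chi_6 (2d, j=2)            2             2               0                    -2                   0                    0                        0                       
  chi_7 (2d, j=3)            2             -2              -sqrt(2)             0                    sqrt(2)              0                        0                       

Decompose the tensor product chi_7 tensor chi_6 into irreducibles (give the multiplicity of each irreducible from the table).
chi_7 tensor chi_6 = chi_5 + chi_7 (all other irreducibles have multiplicity 0).

Derivation: The character of a tensor product is the pointwise product (chi_7 * chi_6)(C) = chi_7(C) * chi_6(C):
  {e}: (2)*(2), {r^4}: (-2)*(2), {r^1, r^7}: (-sqrt(2))*(0), {r^2, r^6}: (0)*(-2), {r^3, r^5}: (sqrt(2))*(0), {s, sr^2, ...}: (0)*(0), {sr, sr^3, ...}: (0)*(0)
so (chi_7 * chi_6) takes values
  {e} -> 4, {r^4} -> -4, {r^1, r^7} -> 0, {r^2, r^6} -> 0, {r^3, r^5} -> 0, {s, sr^2, ...} -> 0, {sr, sr^3, ...} -> 0.
Now take the inner product of this character with each irreducible chi from the table, <chi_7*chi_6, chi> = (1/16) sum_C |C| (chi_7*chi_6)(C) conj(chi(C)):
  <chi_7*chi_6, chi_1> = (1/16)[1*(4)*conj(1) + 1*(-4)*conj(1) + 2*(0)*conj(1) + 2*(0)*conj(1) + 2*(0)*conj(1) + 4*(0)*conj(1) + 4*(0)*conj(1)]
      = (1/16)[(4) + (-4) + (0) + (0) + (0) + (0) + (0)] = 0/16 = 0
  <chi_7*chi_6, chi_2> = (1/16)[1*(4)*conj(1) + 1*(-4)*conj(1) + 2*(0)*conj(1) + 2*(0)*conj(1) + 2*(0)*conj(1) + 4*(0)*conj(-1) + 4*(0)*conj(-1)]
      = (1/16)[(4) + (-4) + (0) + (0) + (0) + (0) + (0)] = 0/16 = 0
  <chi_7*chi_6, chi_3> = (1/16)[1*(4)*conj(1) + 1*(-4)*conj(1) + 2*(0)*conj(-1) + 2*(0)*conj(1) + 2*(0)*conj(-1) + 4*(0)*conj(1) + 4*(0)*conj(-1)]
      = (1/16)[(4) + (-4) + (0) + (0) + (0) + (0) + (0)] = 0/16 = 0
  <chi_7*chi_6, chi_4> = (1/16)[1*(4)*conj(1) + 1*(-4)*conj(1) + 2*(0)*conj(-1) + 2*(0)*conj(1) + 2*(0)*conj(-1) + 4*(0)*conj(-1) + 4*(0)*conj(1)]
      = (1/16)[(4) + (-4) + (0) + (0) + (0) + (0) + (0)] = 0/16 = 0
  <chi_7*chi_6, chi_5> = (1/16)[1*(4)*conj(2) + 1*(-4)*conj(-2) + 2*(0)*conj(sqrt(2)) + 2*(0)*conj(0) + 2*(0)*conj(-sqrt(2)) + 4*(0)*conj(0) + 4*(0)*conj(0)]
      = (1/16)[(8) + (8) + (0) + (0) + (0) + (0) + (0)] = 16/16 = 1
  <chi_7*chi_6, chi_6> = (1/16)[1*(4)*conj(2) + 1*(-4)*conj(2) + 2*(0)*conj(0) + 2*(0)*conj(-2) + 2*(0)*conj(0) + 4*(0)*conj(0) + 4*(0)*conj(0)]
      = (1/16)[(8) + (-8) + (0) + (0) + (0) + (0) + (0)] = 0/16 = 0
  <chi_7*chi_6, chi_7> = (1/16)[1*(4)*conj(2) + 1*(-4)*conj(-2) + 2*(0)*conj(-sqrt(2)) + 2*(0)*conj(0) + 2*(0)*conj(sqrt(2)) + 4*(0)*conj(0) + 4*(0)*conj(0)]
      = (1/16)[(8) + (8) + (0) + (0) + (0) + (0) + (0)] = 16/16 = 1
Hence the multiplicities are chi_5: 1, chi_7: 1. Dimension check: dim(chi_7)*dim(chi_6) = 2*2 = 4 and sum (mult * dim) = 1*2 + 1*2 = 4.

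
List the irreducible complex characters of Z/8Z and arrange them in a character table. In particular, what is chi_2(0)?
Character table of Z/8Z (irreps indexed chi_0,...,chi_7 with chi_k(m) = zeta_8^(k*m), zeta_8 = exp(2*pi*i/8)):
  irrep \ class  {0} (size 1)  {1} (size 1)    {2} (size 1)  {3} (size 1)    {4} (size 1)  {5} (size 1)    {6} (size 1)  {7} (size 1)  
  chi_0          1             1               1             1               1             1               1             1             
  chi_1          1             exp(I*pi/4)     I             exp(3*I*pi/4)   -1            exp(-3*I*pi/4)  -I            exp(-I*pi/4)  
  chi_2          1             I               -1            -I              1             I               -1            -I            
  chi_3          1             exp(3*I*pi/4)   -I            exp(I*pi/4)     -1            exp(-I*pi/4)    I             exp(-3*I*pi/4)
  chi_4          1             -1              1             -1              1             -1              1             -1            
  chi_5          1             exp(-3*I*pi/4)  I             exp(-I*pi/4)    -1            exp(I*pi/4)     -I            exp(3*I*pi/4) 
  chi_6          1             -I              -1            I               1             -I              -1            I             
  chi_7          1             exp(-I*pi/4)    -I            exp(-3*I*pi/4)  -1            exp(3*I*pi/4)   I             exp(I*pi/4)   

Spot check: chi_2(0) = zeta_8^(2*0) = zeta_8^0 = 1.

Justification: Z/8Z is abelian, so all 8 irreducible complex representations are 1-dimensional. They are given by chi_k(m) = zeta_8^(k*m) for k = 0,...,7. Row orthogonality: sum_m chi_k(m) conj(chi_l(m)) = 8 * [k = l].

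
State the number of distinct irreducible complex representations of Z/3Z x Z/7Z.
21

Why: The number of irreducible complex representations of a finite group equals its number of conjugacy classes. Z/3Z x Z/7Z is abelian of order 21, so every element is its own conjugacy class: 21 classes, so Z/3Z x Z/7Z (order 21) has exactly 21 irreducible complex representations.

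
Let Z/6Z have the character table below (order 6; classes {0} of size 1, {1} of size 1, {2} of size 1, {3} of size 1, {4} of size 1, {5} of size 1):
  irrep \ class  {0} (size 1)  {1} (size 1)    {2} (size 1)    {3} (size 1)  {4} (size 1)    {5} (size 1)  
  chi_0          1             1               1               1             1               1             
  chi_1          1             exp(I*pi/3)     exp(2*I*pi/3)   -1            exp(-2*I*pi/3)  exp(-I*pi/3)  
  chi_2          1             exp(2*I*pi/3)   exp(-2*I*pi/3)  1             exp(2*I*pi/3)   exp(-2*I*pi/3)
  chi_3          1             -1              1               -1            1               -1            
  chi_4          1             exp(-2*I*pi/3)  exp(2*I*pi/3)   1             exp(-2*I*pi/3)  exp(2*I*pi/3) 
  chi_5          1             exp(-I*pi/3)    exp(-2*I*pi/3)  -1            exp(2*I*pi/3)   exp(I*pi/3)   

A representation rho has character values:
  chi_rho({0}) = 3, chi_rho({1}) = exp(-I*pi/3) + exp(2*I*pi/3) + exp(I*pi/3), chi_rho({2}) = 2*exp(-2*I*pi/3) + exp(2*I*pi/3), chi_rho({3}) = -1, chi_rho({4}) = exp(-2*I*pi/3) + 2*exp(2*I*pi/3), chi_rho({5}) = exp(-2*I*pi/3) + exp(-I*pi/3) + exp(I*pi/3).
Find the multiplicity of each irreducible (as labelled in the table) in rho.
Multiplicities: chi_0: 0, chi_1: 1, chi_2: 1, chi_3: 0, chi_4: 0, chi_5: 1.

Explanation: Use <chi_rho, chi> = (1/|G|) sum_C |C| * chi_rho(C) * conj(chi(C)) with |G| = 6 for each irreducible chi in the table:
  <chi_rho, chi_0> = (1/6)[1*(3)*conj(1) + 1*(exp(-I*pi/3) + exp(2*I*pi/3) + exp(I*pi/3))*conj(1) + 1*(2*exp(-2*I*pi/3) + exp(2*I*pi/3))*conj(1) + 1*(-1)*conj(1) + 1*(exp(-2*I*pi/3) + 2*exp(2*I*pi/3))*conj(1) + 1*(exp(-2*I*pi/3) + exp(-I*pi/3) + exp(I*pi/3))*conj(1)]
      = (1/6)[(3) + (exp(-I*pi/3) + exp(2*I*pi/3) + exp(I*pi/3)) + (2*exp(-2*I*pi/3) + exp(2*I*pi/3)) + (-1) + (exp(-2*I*pi/3) + 2*exp(2*I*pi/3)) + (exp(-2*I*pi/3) + exp(-I*pi/3) + exp(I*pi/3))] = 0/6 = 0
  <chi_rho, chi_1> = (1/6)[1*(3)*conj(1) + 1*(exp(-I*pi/3) + exp(2*I*pi/3) + exp(I*pi/3))*conj(exp(I*pi/3)) + 1*(2*exp(-2*I*pi/3) + exp(2*I*pi/3))*conj(exp(2*I*pi/3)) + 1*(-1)*conj(-1) + 1*(exp(-2*I*pi/3) + 2*exp(2*I*pi/3))*conj(exp(-2*I*pi/3)) + 1*(exp(-2*I*pi/3) + exp(-I*pi/3) + exp(I*pi/3))*conj(exp(-I*pi/3))]
      = (1/6)[(3) + (1) + (1 + 2*exp(2*I*pi/3)) + (1) + (1 + 2*exp(-2*I*pi/3)) + (1)] = 6/6 = 1
  <chi_rho, chi_2> = (1/6)[1*(3)*conj(1) + 1*(exp(-I*pi/3) + exp(2*I*pi/3) + exp(I*pi/3))*conj(exp(2*I*pi/3)) + 1*(2*exp(-2*I*pi/3) + exp(2*I*pi/3))*conj(exp(-2*I*pi/3)) + 1*(-1)*conj(1) + 1*(exp(-2*I*pi/3) + 2*exp(2*I*pi/3))*conj(exp(2*I*pi/3)) + 1*(exp(-2*I*pi/3) + exp(-I*pi/3) + exp(I*pi/3))*conj(exp(-2*I*pi/3))]
      = (1/6)[(3) + (exp(-I*pi/3)) + (2 + exp(-2*I*pi/3)) + (-1) + (2 + exp(2*I*pi/3)) + (exp(I*pi/3))] = 6/6 = 1
  <chi_rho, chi_3> = (1/6)[1*(3)*conj(1) + 1*(exp(-I*pi/3) + exp(2*I*pi/3) + exp(I*pi/3))*conj(-1) + 1*(2*exp(-2*I*pi/3) + exp(2*I*pi/3))*conj(1) + 1*(-1)*conj(-1) + 1*(exp(-2*I*pi/3) + 2*exp(2*I*pi/3))*conj(1) + 1*(exp(-2*I*pi/3) + exp(-I*pi/3) + exp(I*pi/3))*conj(-1)]
      = (1/6)[(3) + (-exp(I*pi/3) - exp(2*I*pi/3) - exp(-I*pi/3)) + (2*exp(-2*I*pi/3) + exp(2*I*pi/3)) + (1) + (exp(-2*I*pi/3) + 2*exp(2*I*pi/3)) + (-exp(I*pi/3) - exp(-I*pi/3) - exp(-2*I*pi/3))] = 0/6 = 0
  <chi_rho, chi_4> = (1/6)[1*(3)*conj(1) + 1*(exp(-I*pi/3) + exp(2*I*pi/3) + exp(I*pi/3))*conj(exp(-2*I*pi/3)) + 1*(2*exp(-2*I*pi/3) + exp(2*I*pi/3))*conj(exp(2*I*pi/3)) + 1*(-1)*conj(1) + 1*(exp(-2*I*pi/3) + 2*exp(2*I*pi/3))*conj(exp(-2*I*pi/3)) + 1*(exp(-2*I*pi/3) + exp(-I*pi/3) + exp(I*pi/3))*conj(exp(2*I*pi/3))]
      = (1/6)[(3) + (-1) + (1 + 2*exp(2*I*pi/3)) + (-1) + (1 + 2*exp(-2*I*pi/3)) + (-1)] = 0/6 = 0
  <chi_rho, chi_5> = (1/6)[1*(3)*conj(1) + 1*(exp(-I*pi/3) + exp(2*I*pi/3) + exp(I*pi/3))*conj(exp(-I*pi/3)) + 1*(2*exp(-2*I*pi/3) + exp(2*I*pi/3))*conj(exp(-2*I*pi/3)) + 1*(-1)*conj(-1) + 1*(exp(-2*I*pi/3) + 2*exp(2*I*pi/3))*conj(exp(2*I*pi/3)) + 1*(exp(-2*I*pi/3) + exp(-I*pi/3) + exp(I*pi/3))*conj(exp(I*pi/3))]
      = (1/6)[(3) + (exp(2*I*pi/3)) + (2 + exp(-2*I*pi/3)) + (1) + (2 + exp(2*I*pi/3)) + (exp(-2*I*pi/3))] = 6/6 = 1
(Exp terms are combined using exp(i*s)*conj(exp(i*t)) = exp(i*(s-t)), and sums of them are collapsed using the identity that for every m > 1 the m distinct m-th roots of unity sum to 0, e.g. 1 + exp(2*I*pi/3) + exp(-2*I*pi/3) = 0.)
Dimension check: dim(rho) = sum (mult * dim) = 0*1 + 1*1 + 1*1 + 0*1 + 0*1 + 1*1 = 3 = chi_rho(e) = 3.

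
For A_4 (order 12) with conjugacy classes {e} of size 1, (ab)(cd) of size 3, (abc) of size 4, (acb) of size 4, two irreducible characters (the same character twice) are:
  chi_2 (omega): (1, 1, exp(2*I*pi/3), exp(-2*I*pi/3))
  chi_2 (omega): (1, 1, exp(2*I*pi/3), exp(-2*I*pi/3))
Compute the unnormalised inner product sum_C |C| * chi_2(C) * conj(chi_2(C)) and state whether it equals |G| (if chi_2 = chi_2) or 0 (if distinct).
Sum = 12 = |G| = 12; so <chi_2, chi_2> = 1 (norm-1 confirms irreducibility).

Derivation: Compute term by term over conjugacy classes (|C| * chi_2(C) * conj(chi_2(C))):
  1*(1)*conj(1) + 3*(1)*conj(1) + 4*(exp(2*I*pi/3))*conj(exp(2*I*pi/3)) + 4*(exp(-2*I*pi/3))*conj(exp(-2*I*pi/3))
  = (1) + (3) + (4) + (4)
  = 12.
(Exp terms are combined using exp(i*s)*conj(exp(i*t)) = exp(i*(s-t)), and sums of them are collapsed using the identity that for every m > 1 the m distinct m-th roots of unity sum to 0, e.g. 1 + exp(2*I*pi/3) + exp(-2*I*pi/3) = 0.)
Dividing by |G| = 12 gives 12/12 = 1, matching the row-orthogonality relation <chi_2, chi_2> = [chi_2 = chi_2].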